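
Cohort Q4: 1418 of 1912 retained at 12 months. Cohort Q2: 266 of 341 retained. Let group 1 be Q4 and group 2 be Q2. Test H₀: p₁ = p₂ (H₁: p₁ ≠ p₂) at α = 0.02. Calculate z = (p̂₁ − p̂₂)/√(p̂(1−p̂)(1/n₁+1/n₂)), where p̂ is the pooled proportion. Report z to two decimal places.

z = -1.50

p̂₁ = 1418/1912 = 0.74163, p̂₂ = 266/341 = 0.78006.
Pooled p̂ = (1418+266)/(1912+341) = 1684/2253 = 0.74745.
SE = √(p̂(1−p̂)(1/n₁+1/n₂)) = √(0.74745·0.25255·0.00345556) = √(0.000652305) = 0.02554.
z = (0.74163 − 0.78006)/0.02554 = -0.03843/0.02554 = -1.50.
p-value = 2·P(Z > 1.505) ≈ 0.1324. With α = 0.02, fail to reject H₀.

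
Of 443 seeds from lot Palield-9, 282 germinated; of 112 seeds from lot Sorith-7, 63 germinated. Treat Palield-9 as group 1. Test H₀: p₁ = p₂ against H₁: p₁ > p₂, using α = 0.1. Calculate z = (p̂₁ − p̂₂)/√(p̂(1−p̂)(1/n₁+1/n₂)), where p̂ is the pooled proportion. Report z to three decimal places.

p̂₁ = 282/443 ≈ 0.63657, p̂₂ = 63/112 ≈ 0.56250.
Pooled p̂ = (282+63)/(443+112) = 345/555 = 0.62162.
SE = √(p̂(1−p̂)(1/n₁+1/n₂)) = √(0.62162·0.37838·0.0111859) = √(0.00263102) = 0.05129.
z = (0.63657 − 0.56250)/0.05129 = 0.07407/0.05129 = 1.444.
p-value = P(Z > 1.444) ≈ 0.0744. With α = 0.1, reject H₀.

z = 1.444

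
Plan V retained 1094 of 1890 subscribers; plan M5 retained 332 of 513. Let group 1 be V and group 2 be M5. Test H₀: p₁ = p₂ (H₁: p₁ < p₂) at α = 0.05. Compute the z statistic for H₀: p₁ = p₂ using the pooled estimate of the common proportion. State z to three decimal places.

p̂₁ = 1094/1890 = 0.57884, p̂₂ = 332/513 = 0.64717.
Pooled p̂ = (1094+332)/(1890+513) = 1426/2403 = 0.59342.
SE = √(0.241272 × 0.00247842) = 0.02445.
z = (0.57884 − 0.64717)/0.02445 = -0.06833/0.02445 = -2.795.
p-value = P(Z < -2.795) ≈ 0.0026, so at α = 0.05 we reject H₀.

z = -2.795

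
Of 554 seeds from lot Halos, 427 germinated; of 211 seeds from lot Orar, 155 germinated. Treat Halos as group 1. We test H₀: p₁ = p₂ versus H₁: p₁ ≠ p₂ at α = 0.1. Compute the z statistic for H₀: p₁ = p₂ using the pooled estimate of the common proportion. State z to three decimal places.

p̂₁ = 427/554 = 0.77076, p̂₂ = 155/211 = 0.73460.
Pooled p̂ = (427+155)/(554+211) = 582/765 = 0.76078.
SE = √(0.181992 × 0.00654439) = 0.03451.
z = (0.77076 − 0.73460)/0.03451 = 0.03616/0.03451 = 1.048.
p-value = 2·P(Z > 1.048) ≈ 0.2947; since p > α = 0.1, fail to reject H₀.

z = 1.048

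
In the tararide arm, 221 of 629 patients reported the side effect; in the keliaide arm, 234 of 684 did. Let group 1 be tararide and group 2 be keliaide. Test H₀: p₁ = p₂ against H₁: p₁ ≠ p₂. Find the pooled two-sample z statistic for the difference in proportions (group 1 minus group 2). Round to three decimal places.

z = 0.352

p̂₁ = 221/629 ≈ 0.351351, p̂₂ = 234/684 ≈ 0.342105.
Pooled p̂ = (221+234)/(629+684) = 455/1313 = 0.346535.
SE = √(0.226448 × 0.00305181) = 0.026288.
z = (0.351351 − 0.342105)/0.026288 = 0.009246/0.026288 = 0.352.
p-value = 2·P(Z > 0.352) ≈ 0.7250.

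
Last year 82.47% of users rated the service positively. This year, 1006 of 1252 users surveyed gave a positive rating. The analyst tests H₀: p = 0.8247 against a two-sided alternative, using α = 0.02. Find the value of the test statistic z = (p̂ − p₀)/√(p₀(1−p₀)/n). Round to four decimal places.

z = -1.9715

p̂ = 1006/1252 ≈ 0.803514.
SE = √(p₀(1−p₀)/n) = √(0.14457/1252) = 0.010746.
z = (0.803514 − 0.8247)/0.010746 = -0.021186/0.010746 = -1.9715.
p-value = 2·P(Z > 1.972) ≈ 0.0487; since p > α = 0.02, fail to reject H₀.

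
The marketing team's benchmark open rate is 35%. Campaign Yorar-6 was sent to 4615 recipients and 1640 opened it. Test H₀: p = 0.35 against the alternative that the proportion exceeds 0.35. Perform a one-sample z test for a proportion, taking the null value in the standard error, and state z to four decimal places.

p̂ = 1640/4615 = 0.3553629.
Standard error under H₀: √(0.35×0.65/4615) = 0.0070211.
z = (0.3553629 − 0.35)/0.0070211 = 0.0053629/0.0070211 = 0.7638.
p-value = P(Z > 0.764) ≈ 0.2225.

z = 0.7638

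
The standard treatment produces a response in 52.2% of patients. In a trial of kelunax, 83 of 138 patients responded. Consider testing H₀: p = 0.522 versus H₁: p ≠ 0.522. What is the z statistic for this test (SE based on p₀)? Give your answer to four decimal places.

p̂ = 83/138 = 0.601449.
Standard error under H₀: √(0.522×0.478/138) = 0.042522.
z = (0.601449 − 0.522)/0.042522 = 0.079449/0.042522 = 1.8684.

z = 1.8684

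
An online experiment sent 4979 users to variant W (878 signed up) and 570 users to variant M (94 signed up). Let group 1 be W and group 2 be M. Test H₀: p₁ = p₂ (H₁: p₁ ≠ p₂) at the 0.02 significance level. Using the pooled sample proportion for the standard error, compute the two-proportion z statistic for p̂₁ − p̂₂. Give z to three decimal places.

p̂₁ = 878/4979 ≈ 0.17634, p̂₂ = 94/570 ≈ 0.16491.
Pooled p̂ = (878+94)/(4979+570) = 972/5549 = 0.17517.
SE = √(0.144483 × 0.00195523) = 0.01681.
z = (0.17634 − 0.16491)/0.01681 = 0.01143/0.01681 = 0.680.
p-value = 2·P(Z > 0.680) ≈ 0.4965. With α = 0.02, fail to reject H₀.

z = 0.680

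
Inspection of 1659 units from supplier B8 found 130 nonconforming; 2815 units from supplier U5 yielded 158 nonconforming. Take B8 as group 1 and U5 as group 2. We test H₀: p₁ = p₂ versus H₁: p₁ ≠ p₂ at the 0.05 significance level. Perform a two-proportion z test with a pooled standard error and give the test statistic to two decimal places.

z = 2.93

p̂₁ = 130/1659 = 0.0784, p̂₂ = 158/2815 = 0.0561.
Pooled p̂ = (130+158)/(1659+2815) = 288/4474 = 0.0644.
SE = √(p̂(1−p̂)(1/n₁+1/n₂)) = √(0.0644·0.9356·0.000958013) = √(5.76994e-05) = 0.0076.
z = (0.0784 − 0.0561)/0.0076 = 0.0223/0.0076 = 2.93.
p-value = 2·P(Z > 2.927) ≈ 0.0034, so at α = 0.05 we reject H₀.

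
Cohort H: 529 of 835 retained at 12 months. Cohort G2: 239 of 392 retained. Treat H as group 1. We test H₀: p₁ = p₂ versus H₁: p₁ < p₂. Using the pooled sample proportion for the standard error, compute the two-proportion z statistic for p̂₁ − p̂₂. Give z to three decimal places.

p̂₁ = 529/835 ≈ 0.63353, p̂₂ = 239/392 ≈ 0.60969.
Pooled p̂ = (529+239)/(835+392) = 768/1227 = 0.62592.
SE = √(p̂(1−p̂)(1/n₁+1/n₂)) = √(0.62592·0.37408·0.00374863) = √(0.000877722) = 0.02963.
z = (0.63353 − 0.60969)/0.02963 = 0.02384/0.02963 = 0.805.
p-value = P(Z < 0.805) ≈ 0.7895.

z = 0.805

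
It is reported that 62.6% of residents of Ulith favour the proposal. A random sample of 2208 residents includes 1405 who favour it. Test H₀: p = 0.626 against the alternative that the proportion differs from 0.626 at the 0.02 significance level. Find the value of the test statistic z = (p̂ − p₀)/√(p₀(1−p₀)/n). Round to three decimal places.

p̂ = 1405/2208 = 0.63632.
SE = √(p₀(1−p₀)/n) = √(0.23412/2208) = 0.01030.
z = (0.63632 − 0.626)/0.01030 = 0.01032/0.01030 = 1.002.
p-value = 2·P(Z > 1.002) ≈ 0.3161, so at α = 0.02 we fail to reject H₀.

z = 1.002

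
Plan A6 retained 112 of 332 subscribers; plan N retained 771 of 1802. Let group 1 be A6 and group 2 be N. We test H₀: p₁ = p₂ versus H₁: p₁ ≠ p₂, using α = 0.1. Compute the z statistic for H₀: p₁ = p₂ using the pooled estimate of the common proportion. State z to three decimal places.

p̂₁ = 112/332 = 0.337349, p̂₂ = 771/1802 = 0.427858.
Pooled p̂ = (112+771)/(332+1802) = 883/2134 = 0.413777.
SE = √(p̂(1−p̂)(1/n₁+1/n₂)) = √(0.413777·0.586223·0.00356699) = √(0.000865228) = 0.029415.
z = (0.337349 − 0.427858)/0.029415 = -0.090509/0.029415 = -3.077.
p-value = 2·P(Z > 3.077) ≈ 0.0021; since p < α = 0.1, reject H₀.

z = -3.077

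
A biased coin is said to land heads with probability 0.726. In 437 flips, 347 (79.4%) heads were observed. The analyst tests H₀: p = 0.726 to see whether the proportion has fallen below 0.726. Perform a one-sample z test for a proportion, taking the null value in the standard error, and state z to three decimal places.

z = 3.190

p̂ = 347/437 ≈ 0.7940503.
Standard error under H₀: √(0.726×0.274/437) = 0.0213355.
z = (0.7940503 − 0.726)/0.0213355 = 0.0680503/0.0213355 = 3.190.
p-value = P(Z < 3.190) ≈ 0.9993.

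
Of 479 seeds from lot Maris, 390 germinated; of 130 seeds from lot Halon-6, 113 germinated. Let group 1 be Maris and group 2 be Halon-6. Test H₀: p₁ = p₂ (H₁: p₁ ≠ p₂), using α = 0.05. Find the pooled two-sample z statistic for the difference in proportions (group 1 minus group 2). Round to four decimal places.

z = -1.4677

p̂₁ = 390/479 ≈ 0.8141962, p̂₂ = 113/130 ≈ 0.8692308.
Pooled p̂ = (390+113)/(479+130) = 503/609 = 0.8259442.
SE = √(0.14376 × 0.00977999) = 0.0374963.
z = (0.8141962 − 0.8692308)/0.0374963 = -0.0550346/0.0374963 = -1.4677.
Two-sided p-value ≈ 2·Φ(−1.468) = 0.1422, so at α = 0.05 we fail to reject H₀.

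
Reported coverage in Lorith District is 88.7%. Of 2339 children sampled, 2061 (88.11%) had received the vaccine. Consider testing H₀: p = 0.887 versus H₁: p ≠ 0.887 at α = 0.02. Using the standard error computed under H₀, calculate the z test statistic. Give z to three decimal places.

z = -0.894

p̂ = 2061/2339 ≈ 0.881146.
Standard error under H₀: √(0.887×0.113/2339) = 0.006546.
z = (0.881146 − 0.887)/0.006546 = -0.005854/0.006546 = -0.894.
p-value = 2·P(Z > 0.894) ≈ 0.3712; since p > α = 0.02, fail to reject H₀.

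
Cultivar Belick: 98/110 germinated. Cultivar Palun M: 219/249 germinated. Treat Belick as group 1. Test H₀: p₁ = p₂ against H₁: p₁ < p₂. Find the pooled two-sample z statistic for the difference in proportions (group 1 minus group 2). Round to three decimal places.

p̂₁ = 98/110 = 0.89091, p̂₂ = 219/249 = 0.87952.
Pooled p̂ = (98+219)/(110+249) = 317/359 = 0.88301.
SE = √(0.103305 × 0.013107) = 0.03680.
z = (0.89091 − 0.87952)/0.03680 = 0.01139/0.03680 = 0.310.
p-value = P(Z < 0.310) ≈ 0.6216.

z = 0.310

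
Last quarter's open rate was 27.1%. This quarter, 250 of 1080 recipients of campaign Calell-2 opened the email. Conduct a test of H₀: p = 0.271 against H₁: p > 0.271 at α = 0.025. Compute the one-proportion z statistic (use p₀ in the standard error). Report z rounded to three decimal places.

p̂ = 250/1080 ≈ 0.231481.
Under H₀, SE = √(0.271·0.729/1080) = √(0.000182925) = 0.013525.
z = (0.231481 − 0.271)/0.013525 = -0.039519/0.013525 = -2.922.
p-value = P(Z > -2.922) ≈ 0.9983, so at α = 0.025 we fail to reject H₀.

z = -2.922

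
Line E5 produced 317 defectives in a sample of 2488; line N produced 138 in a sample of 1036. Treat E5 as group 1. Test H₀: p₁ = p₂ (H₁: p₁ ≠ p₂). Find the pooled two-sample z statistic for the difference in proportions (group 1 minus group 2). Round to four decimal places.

p̂₁ = 317/2488 = 0.127412, p̂₂ = 138/1036 = 0.133205.
Pooled p̂ = (317+138)/(2488+1036) = 455/3524 = 0.129115.
SE = √(p̂(1−p̂)(1/n₁+1/n₂)) = √(0.129115·0.870885·0.00136718) = √(0.000153731) = 0.012399.
z = (0.127412 − 0.133205)/0.012399 = -0.005793/0.012399 = -0.4672.
p-value = 2·P(Z > 0.467) ≈ 0.6403.

z = -0.4672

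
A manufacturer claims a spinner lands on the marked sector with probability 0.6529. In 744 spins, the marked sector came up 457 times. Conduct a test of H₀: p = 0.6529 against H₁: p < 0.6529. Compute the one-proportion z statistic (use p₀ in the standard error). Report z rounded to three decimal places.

p̂ = 457/744 = 0.61425.
Under H₀, SE = √(0.6529·0.3471/744) = √(0.000304599) = 0.01745.
z = (0.61425 − 0.6529)/0.01745 = -0.03865/0.01745 = -2.215.

z = -2.215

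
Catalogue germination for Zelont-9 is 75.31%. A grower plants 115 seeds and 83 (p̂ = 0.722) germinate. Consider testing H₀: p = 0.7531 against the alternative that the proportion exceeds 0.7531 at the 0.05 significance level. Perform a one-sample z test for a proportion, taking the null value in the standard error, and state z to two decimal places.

p̂ = 83/115 = 0.7217.
Under H₀, SE = √(0.7531·0.2469/115) = √(0.00161687) = 0.0402.
z = (0.7217 − 0.7531)/0.0402 = -0.0314/0.0402 = -0.78.
p-value = P(Z > -0.780) ≈ 0.7823, so at α = 0.05 we fail to reject H₀.

z = -0.78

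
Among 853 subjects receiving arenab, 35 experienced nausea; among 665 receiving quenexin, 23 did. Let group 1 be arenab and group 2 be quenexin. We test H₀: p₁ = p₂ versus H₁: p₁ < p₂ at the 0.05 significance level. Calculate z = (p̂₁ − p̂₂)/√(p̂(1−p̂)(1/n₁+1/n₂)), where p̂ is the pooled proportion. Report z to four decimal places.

p̂₁ = 35/853 ≈ 0.0410317, p̂₂ = 23/665 ≈ 0.0345865.
Pooled p̂ = (35+23)/(853+665) = 58/1518 = 0.0382082.
SE = √(0.0367483 × 0.00267609) = 0.0099167.
z = (0.0410317 − 0.0345865)/0.0099167 = 0.0064452/0.0099167 = 0.6499.
p-value = P(Z < 0.650) ≈ 0.7421. With α = 0.05, fail to reject H₀.

z = 0.6499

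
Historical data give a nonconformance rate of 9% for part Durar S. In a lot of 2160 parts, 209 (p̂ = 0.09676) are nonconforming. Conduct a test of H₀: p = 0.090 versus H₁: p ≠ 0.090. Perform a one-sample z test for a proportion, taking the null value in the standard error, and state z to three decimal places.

z = 1.098

p̂ = 209/2160 ≈ 0.096759.
Under H₀, SE = √(0.09·0.91/2160) = √(3.79167e-05) = 0.006158.
z = (0.096759 − 0.09)/0.006158 = 0.006759/0.006158 = 1.098.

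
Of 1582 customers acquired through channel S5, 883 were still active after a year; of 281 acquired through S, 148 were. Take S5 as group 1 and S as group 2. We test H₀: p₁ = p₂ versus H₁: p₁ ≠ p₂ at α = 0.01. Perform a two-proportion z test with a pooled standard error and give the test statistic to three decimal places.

p̂₁ = 883/1582 = 0.55815, p̂₂ = 148/281 = 0.52669.
Pooled p̂ = (883+148)/(1582+281) = 1031/1863 = 0.55341.
SE = √(p̂(1−p̂)(1/n₁+1/n₂)) = √(0.55341·0.44659·0.00419083) = √(0.00103575) = 0.03218.
z = (0.55815 − 0.52669)/0.03218 = 0.03146/0.03218 = 0.978.
p-value = 2·P(Z > 0.978) ≈ 0.3282, so at α = 0.01 we fail to reject H₀.

z = 0.978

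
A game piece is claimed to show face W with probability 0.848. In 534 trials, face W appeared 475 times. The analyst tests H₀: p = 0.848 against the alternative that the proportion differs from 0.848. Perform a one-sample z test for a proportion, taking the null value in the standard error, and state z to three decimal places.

p̂ = 475/534 = 0.889513.
Under H₀, SE = √(0.848·0.152/534) = √(0.000241378) = 0.015536.
z = (0.889513 − 0.848)/0.015536 = 0.041513/0.015536 = 2.672.
Two-sided p-value ≈ 2·Φ(−2.672) = 0.0075.

z = 2.672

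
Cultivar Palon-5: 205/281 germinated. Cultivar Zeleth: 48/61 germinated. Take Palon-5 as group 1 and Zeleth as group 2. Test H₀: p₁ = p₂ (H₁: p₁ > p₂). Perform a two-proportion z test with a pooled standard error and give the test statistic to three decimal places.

p̂₁ = 205/281 = 0.72954, p̂₂ = 48/61 = 0.78689.
Pooled p̂ = (205+48)/(281+61) = 253/342 = 0.73977.
SE = √(p̂(1−p̂)(1/n₁+1/n₂)) = √(0.73977·0.26023·0.0199522) = √(0.00384104) = 0.06198.
z = (0.72954 − 0.78689)/0.06198 = -0.05735/0.06198 = -0.925.
p-value = P(Z > -0.925) ≈ 0.8226.

z = -0.925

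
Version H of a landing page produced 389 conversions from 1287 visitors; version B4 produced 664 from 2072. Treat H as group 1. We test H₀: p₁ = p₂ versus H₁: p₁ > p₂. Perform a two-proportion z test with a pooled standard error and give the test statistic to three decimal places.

z = -1.106

p̂₁ = 389/1287 = 0.30225, p̂₂ = 664/2072 = 0.32046.
Pooled p̂ = (389+664)/(1287+2072) = 1053/3359 = 0.31349.
SE = √(p̂(1−p̂)(1/n₁+1/n₂)) = √(0.31349·0.68651·0.00125963) = √(0.000271087) = 0.01646.
z = (0.30225 − 0.32046)/0.01646 = -0.01821/0.01646 = -1.106.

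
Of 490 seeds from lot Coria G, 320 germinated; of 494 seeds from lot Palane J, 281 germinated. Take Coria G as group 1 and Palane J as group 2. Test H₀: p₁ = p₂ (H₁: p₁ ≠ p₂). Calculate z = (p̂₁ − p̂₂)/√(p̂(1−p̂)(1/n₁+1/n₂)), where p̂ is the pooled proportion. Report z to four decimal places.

p̂₁ = 320/490 ≈ 0.653061, p̂₂ = 281/494 ≈ 0.568826.
Pooled p̂ = (320+281)/(490+494) = 601/984 = 0.610772.
SE = √(p̂(1−p̂)(1/n₁+1/n₂)) = √(0.610772·0.389228·0.00406511) = √(0.000966396) = 0.031087.
z = (0.653061 − 0.568826)/0.031087 = 0.084235/0.031087 = 2.7097.

z = 2.7097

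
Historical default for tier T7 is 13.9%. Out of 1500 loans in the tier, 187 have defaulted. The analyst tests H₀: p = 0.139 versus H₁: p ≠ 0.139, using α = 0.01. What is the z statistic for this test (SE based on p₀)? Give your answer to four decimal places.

z = -1.6047

p̂ = 187/1500 = 0.124667.
SE = √(p₀(1−p₀)/n) = √(0.11968/1500) = 0.008932.
z = (0.124667 − 0.139)/0.008932 = -0.014333/0.008932 = -1.6047.
Two-sided p-value ≈ 2·Φ(−1.605) = 0.1086, so at α = 0.01 we fail to reject H₀.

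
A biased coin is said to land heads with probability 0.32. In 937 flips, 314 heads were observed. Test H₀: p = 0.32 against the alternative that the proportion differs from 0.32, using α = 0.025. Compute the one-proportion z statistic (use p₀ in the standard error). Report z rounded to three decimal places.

z = 0.992

p̂ = 314/937 = 0.335112.
Under H₀, SE = √(0.32·0.68/937) = √(0.000232231) = 0.015239.
z = (0.335112 − 0.32)/0.015239 = 0.015112/0.015239 = 0.992.
p-value = 2·P(Z > 0.992) ≈ 0.3214, so at α = 0.025 we fail to reject H₀.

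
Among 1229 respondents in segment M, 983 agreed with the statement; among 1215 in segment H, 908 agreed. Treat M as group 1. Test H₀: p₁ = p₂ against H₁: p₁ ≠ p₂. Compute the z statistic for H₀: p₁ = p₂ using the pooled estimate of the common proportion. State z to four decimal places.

z = 3.1022

p̂₁ = 983/1229 = 0.7998373, p̂₂ = 908/1215 = 0.7473251.
Pooled p̂ = (983+908)/(1229+1215) = 1891/2444 = 0.7737316.
SE = √(p̂(1−p̂)(1/n₁+1/n₂)) = √(0.7737316·0.2262684·0.00163671) = √(0.000286541) = 0.0169275.
z = (0.7998373 − 0.7473251)/0.0169275 = 0.0525122/0.0169275 = 3.1022.
Two-sided p-value ≈ 2·Φ(−3.102) = 0.0019.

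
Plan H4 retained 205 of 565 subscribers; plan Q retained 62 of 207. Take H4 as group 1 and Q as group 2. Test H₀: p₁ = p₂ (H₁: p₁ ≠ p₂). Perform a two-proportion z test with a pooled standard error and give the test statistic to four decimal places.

p̂₁ = 205/565 ≈ 0.362832, p̂₂ = 62/207 ≈ 0.299517.
Pooled p̂ = (205+62)/(565+207) = 267/772 = 0.345855.
SE = √(p̂(1−p̂)(1/n₁+1/n₂)) = √(0.345855·0.654145·0.00660083) = √(0.00149337) = 0.038644.
z = (0.362832 − 0.299517)/0.038644 = 0.063315/0.038644 = 1.6384.
Two-sided p-value ≈ 2·Φ(−1.638) = 0.1013.

z = 1.6384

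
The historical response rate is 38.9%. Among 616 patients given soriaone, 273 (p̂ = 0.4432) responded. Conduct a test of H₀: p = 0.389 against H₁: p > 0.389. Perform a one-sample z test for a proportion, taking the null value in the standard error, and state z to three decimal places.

p̂ = 273/616 ≈ 0.443182.
SE = √(p₀(1−p₀)/n) = √(0.23768/616) = 0.019643.
z = (0.443182 − 0.389)/0.019643 = 0.054182/0.019643 = 2.758.

z = 2.758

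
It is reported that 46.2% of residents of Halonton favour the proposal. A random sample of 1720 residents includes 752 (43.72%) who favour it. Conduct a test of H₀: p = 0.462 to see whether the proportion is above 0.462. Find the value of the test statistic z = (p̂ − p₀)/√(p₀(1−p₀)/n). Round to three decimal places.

p̂ = 752/1720 ≈ 0.43721.
SE = √(p₀(1−p₀)/n) = √(0.24856/1720) = 0.01202.
z = (0.43721 − 0.462)/0.01202 = -0.02479/0.01202 = -2.062.

z = -2.062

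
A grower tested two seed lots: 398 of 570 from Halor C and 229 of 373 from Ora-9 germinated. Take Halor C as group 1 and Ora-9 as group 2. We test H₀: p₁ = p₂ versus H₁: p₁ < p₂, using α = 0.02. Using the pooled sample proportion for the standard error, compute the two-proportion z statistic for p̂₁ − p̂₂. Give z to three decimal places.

p̂₁ = 398/570 = 0.69825, p̂₂ = 229/373 = 0.61394.
Pooled p̂ = (398+229)/(570+373) = 627/943 = 0.66490.
SE = √(0.222808 × 0.00443535) = 0.03144.
z = (0.69825 − 0.61394)/0.03144 = 0.08431/0.03144 = 2.682.
p-value = P(Z < 2.682) ≈ 0.9963; since p > α = 0.02, fail to reject H₀.

z = 2.682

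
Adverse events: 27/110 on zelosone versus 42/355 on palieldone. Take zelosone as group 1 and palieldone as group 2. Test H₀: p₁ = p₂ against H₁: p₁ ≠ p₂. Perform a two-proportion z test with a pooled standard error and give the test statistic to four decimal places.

z = 3.2777

p̂₁ = 27/110 = 0.245455, p̂₂ = 42/355 = 0.118310.
Pooled p̂ = (27+42)/(110+355) = 69/465 = 0.148387.
SE = √(0.126368 × 0.0119078) = 0.038791.
z = (0.245455 − 0.118310)/0.038791 = 0.127145/0.038791 = 3.2777.
p-value = 2·P(Z > 3.278) ≈ 0.0010.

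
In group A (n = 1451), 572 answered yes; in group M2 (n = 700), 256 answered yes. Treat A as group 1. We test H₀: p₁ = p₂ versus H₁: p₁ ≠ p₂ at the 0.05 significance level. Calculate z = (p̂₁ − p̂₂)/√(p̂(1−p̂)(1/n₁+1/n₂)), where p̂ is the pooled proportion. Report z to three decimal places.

z = 1.273

p̂₁ = 572/1451 = 0.39421, p̂₂ = 256/700 = 0.36571.
Pooled p̂ = (572+256)/(1451+700) = 828/2151 = 0.38494.
SE = √(p̂(1−p̂)(1/n₁+1/n₂)) = √(0.38494·0.61506·0.00211775) = √(0.0005014) = 0.02239.
z = (0.39421 − 0.36571)/0.02239 = 0.02850/0.02239 = 1.273.
p-value = 2·P(Z > 1.273) ≈ 0.2032, so at α = 0.05 we fail to reject H₀.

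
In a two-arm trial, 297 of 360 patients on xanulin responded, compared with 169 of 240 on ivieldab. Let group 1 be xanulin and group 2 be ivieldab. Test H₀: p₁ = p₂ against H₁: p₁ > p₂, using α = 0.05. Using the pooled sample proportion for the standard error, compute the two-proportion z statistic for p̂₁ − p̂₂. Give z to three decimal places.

z = 3.482

p̂₁ = 297/360 = 0.825000, p̂₂ = 169/240 = 0.704167.
Pooled p̂ = (297+169)/(360+240) = 466/600 = 0.776667.
SE = √(p̂(1−p̂)(1/n₁+1/n₂)) = √(0.776667·0.223333·0.00694444) = √(0.00120455) = 0.034707.
z = (0.825000 − 0.704167)/0.034707 = 0.120833/0.034707 = 3.482.
p-value = P(Z > 3.482) ≈ 0.0002; since p < α = 0.05, reject H₀.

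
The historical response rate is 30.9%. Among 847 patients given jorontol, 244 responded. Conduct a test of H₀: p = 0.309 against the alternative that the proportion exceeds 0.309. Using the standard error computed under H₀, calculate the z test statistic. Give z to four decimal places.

p̂ = 244/847 ≈ 0.288076.
Under H₀, SE = √(0.309·0.691/847) = √(0.000252089) = 0.015877.
z = (0.288076 − 0.309)/0.015877 = -0.020924/0.015877 = -1.3179.
p-value = P(Z > -1.318) ≈ 0.9062.

z = -1.3179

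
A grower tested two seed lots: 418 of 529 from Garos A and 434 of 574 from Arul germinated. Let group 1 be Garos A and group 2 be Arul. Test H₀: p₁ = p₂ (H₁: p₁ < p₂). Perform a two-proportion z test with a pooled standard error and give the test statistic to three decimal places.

z = 1.348

p̂₁ = 418/529 ≈ 0.79017, p̂₂ = 434/574 ≈ 0.75610.
Pooled p̂ = (418+434)/(529+574) = 852/1103 = 0.77244.
SE = √(p̂(1−p̂)(1/n₁+1/n₂)) = √(0.77244·0.22756·0.00363252) = √(0.000638514) = 0.02527.
z = (0.79017 − 0.75610)/0.02527 = 0.03407/0.02527 = 1.348.
p-value = P(Z < 1.348) ≈ 0.9112.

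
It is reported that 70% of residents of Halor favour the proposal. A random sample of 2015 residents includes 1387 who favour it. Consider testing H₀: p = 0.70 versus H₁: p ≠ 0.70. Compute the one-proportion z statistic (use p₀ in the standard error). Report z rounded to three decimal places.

p̂ = 1387/2015 ≈ 0.68834.
SE = √(p₀(1−p₀)/n) = √(0.21/2015) = 0.01021.
z = (0.68834 − 0.7)/0.01021 = -0.01166/0.01021 = -1.142.
p-value = 2·P(Z > 1.142) ≈ 0.2533.

z = -1.142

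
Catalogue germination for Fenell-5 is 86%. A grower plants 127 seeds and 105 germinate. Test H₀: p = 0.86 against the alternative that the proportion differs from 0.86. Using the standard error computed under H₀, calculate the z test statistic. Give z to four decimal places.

z = -1.0792

p̂ = 105/127 = 0.826772.
Under H₀, SE = √(0.86·0.14/127) = √(0.000948031) = 0.030790.
z = (0.826772 − 0.86)/0.030790 = -0.033228/0.030790 = -1.0792.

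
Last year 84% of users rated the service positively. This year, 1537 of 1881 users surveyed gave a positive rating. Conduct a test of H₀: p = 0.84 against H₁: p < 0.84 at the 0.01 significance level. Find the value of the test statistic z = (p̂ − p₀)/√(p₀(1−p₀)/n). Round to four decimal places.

p̂ = 1537/1881 ≈ 0.8171186.
Under H₀, SE = √(0.84·0.16/1881) = √(7.14514e-05) = 0.0084529.
z = (0.8171186 − 0.84)/0.0084529 = -0.0228814/0.0084529 = -2.7069.
p-value = P(Z < -2.707) ≈ 0.0034, so at α = 0.01 we reject H₀.

z = -2.7069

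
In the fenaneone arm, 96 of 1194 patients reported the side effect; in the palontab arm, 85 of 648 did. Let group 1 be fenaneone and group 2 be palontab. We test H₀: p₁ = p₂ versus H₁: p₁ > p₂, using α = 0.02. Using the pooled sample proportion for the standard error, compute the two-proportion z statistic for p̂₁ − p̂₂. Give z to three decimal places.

z = -3.496

p̂₁ = 96/1194 ≈ 0.080402, p̂₂ = 85/648 ≈ 0.131173.
Pooled p̂ = (96+85)/(1194+648) = 181/1842 = 0.098263.
SE = √(p̂(1−p̂)(1/n₁+1/n₂)) = √(0.098263·0.901737·0.00238073) = √(0.00021095) = 0.014524.
z = (0.080402 − 0.131173)/0.014524 = -0.050771/0.014524 = -3.496.
p-value = P(Z > -3.496) ≈ 0.9998. With α = 0.02, fail to reject H₀.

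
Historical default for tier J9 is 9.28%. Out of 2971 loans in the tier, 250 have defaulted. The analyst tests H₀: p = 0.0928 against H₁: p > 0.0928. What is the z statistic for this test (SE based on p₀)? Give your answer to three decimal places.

z = -1.626

p̂ = 250/2971 = 0.08415.
Standard error under H₀: √(0.0928×0.9072/2971) = 0.00532.
z = (0.08415 − 0.0928)/0.00532 = -0.00865/0.00532 = -1.626.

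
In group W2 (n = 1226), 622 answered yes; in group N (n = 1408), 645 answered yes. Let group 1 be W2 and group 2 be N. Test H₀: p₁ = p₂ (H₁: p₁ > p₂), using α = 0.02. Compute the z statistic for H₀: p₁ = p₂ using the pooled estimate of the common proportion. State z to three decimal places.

z = 2.523

p̂₁ = 622/1226 ≈ 0.50734, p̂₂ = 645/1408 ≈ 0.45810.
Pooled p̂ = (622+645)/(1226+1408) = 1267/2634 = 0.48102.
SE = √(0.24964 × 0.00152589) = 0.01952.
z = (0.50734 − 0.45810)/0.01952 = 0.04924/0.01952 = 2.523.
p-value = P(Z > 2.523) ≈ 0.0058. With α = 0.02, reject H₀.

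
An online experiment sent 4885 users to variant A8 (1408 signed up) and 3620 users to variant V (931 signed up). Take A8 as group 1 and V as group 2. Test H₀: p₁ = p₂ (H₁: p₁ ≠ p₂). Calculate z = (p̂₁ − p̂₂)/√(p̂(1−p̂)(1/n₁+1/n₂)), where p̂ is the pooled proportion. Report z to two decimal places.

z = 3.17

p̂₁ = 1408/4885 = 0.28823, p̂₂ = 931/3620 = 0.25718.
Pooled p̂ = (1408+931)/(4885+3620) = 2339/8505 = 0.27501.
SE = √(0.199382 × 0.000480951) = 0.00979.
z = (0.28823 − 0.25718)/0.00979 = 0.03105/0.00979 = 3.17.
p-value = 2·P(Z > 3.170) ≈ 0.0015.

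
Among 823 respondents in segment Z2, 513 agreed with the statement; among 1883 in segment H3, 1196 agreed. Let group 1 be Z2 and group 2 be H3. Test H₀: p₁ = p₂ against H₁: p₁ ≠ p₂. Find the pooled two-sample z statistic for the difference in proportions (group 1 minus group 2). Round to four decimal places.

z = -0.5868

p̂₁ = 513/823 = 0.623329, p̂₂ = 1196/1883 = 0.635157.
Pooled p̂ = (513+1196)/(823+1883) = 1709/2706 = 0.631559.
SE = √(p̂(1−p̂)(1/n₁+1/n₂)) = √(0.631559·0.368441·0.00174613) = √(0.000406312) = 0.020157.
z = (0.623329 − 0.635157)/0.020157 = -0.011828/0.020157 = -0.5868.
p-value = 2·P(Z > 0.587) ≈ 0.5574.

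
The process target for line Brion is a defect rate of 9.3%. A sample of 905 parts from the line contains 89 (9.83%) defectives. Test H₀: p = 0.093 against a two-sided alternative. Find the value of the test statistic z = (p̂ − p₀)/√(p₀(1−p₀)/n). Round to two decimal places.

p̂ = 89/905 ≈ 0.0983.
Under H₀, SE = √(0.093·0.907/905) = √(9.32055e-05) = 0.0097.
z = (0.0983 − 0.093)/0.0097 = 0.0053/0.0097 = 0.55.
p-value = 2·P(Z > 0.553) ≈ 0.5800.

z = 0.55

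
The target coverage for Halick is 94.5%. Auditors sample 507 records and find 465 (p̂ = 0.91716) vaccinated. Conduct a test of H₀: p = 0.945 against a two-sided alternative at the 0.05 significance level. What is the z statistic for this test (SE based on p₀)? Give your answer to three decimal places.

z = -2.750

p̂ = 465/507 = 0.917160.
SE = √(p₀(1−p₀)/n) = √(0.051975/507) = 0.010125.
z = (0.917160 − 0.945)/0.010125 = -0.027840/0.010125 = -2.750.
Two-sided p-value ≈ 2·Φ(−2.750) = 0.0060, so at α = 0.05 we reject H₀.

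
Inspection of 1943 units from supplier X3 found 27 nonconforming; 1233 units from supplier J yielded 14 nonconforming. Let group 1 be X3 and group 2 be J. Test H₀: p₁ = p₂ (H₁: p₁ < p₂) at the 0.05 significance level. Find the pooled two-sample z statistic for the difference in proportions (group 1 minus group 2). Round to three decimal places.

p̂₁ = 27/1943 ≈ 0.013896, p̂₂ = 14/1233 ≈ 0.011354.
Pooled p̂ = (27+14)/(1943+1233) = 41/3176 = 0.012909.
SE = √(p̂(1−p̂)(1/n₁+1/n₂)) = √(0.012909·0.987091·0.0013257) = √(1.68929e-05) = 0.004110.
z = (0.013896 − 0.011354)/0.004110 = 0.002542/0.004110 = 0.618.
p-value = P(Z < 0.618) ≈ 0.7318; since p > α = 0.05, fail to reject H₀.

z = 0.618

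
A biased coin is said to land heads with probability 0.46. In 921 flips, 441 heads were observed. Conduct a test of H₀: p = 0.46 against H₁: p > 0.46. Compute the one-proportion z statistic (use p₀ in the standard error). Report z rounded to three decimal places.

p̂ = 441/921 ≈ 0.478827.
SE = √(p₀(1−p₀)/n) = √(0.2484/921) = 0.016423.
z = (0.478827 − 0.46)/0.016423 = 0.018827/0.016423 = 1.146.
p-value = P(Z > 1.146) ≈ 0.1258.

z = 1.146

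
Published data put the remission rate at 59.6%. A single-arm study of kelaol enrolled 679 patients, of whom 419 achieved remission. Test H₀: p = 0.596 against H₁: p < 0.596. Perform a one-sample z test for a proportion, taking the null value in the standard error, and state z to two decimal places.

p̂ = 419/679 = 0.6171.
Under H₀, SE = √(0.596·0.404/679) = √(0.000354616) = 0.0188.
z = (0.6171 − 0.596)/0.0188 = 0.0211/0.0188 = 1.12.
p-value = P(Z < 1.120) ≈ 0.8686.

z = 1.12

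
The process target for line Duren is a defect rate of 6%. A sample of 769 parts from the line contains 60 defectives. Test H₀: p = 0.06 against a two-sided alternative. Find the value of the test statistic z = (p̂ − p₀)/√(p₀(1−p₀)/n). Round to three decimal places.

p̂ = 60/769 = 0.07802.
Under H₀, SE = √(0.06·0.94/769) = √(7.3342e-05) = 0.00856.
z = (0.07802 − 0.06)/0.00856 = 0.01802/0.00856 = 2.105.
p-value = 2·P(Z > 2.105) ≈ 0.0353.

z = 2.105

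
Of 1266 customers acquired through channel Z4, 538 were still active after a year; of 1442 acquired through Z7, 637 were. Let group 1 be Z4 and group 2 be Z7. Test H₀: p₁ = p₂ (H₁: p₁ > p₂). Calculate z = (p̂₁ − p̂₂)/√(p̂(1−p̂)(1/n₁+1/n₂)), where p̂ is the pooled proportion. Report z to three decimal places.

p̂₁ = 538/1266 ≈ 0.424961, p̂₂ = 637/1442 ≈ 0.441748.
Pooled p̂ = (538+637)/(1266+1442) = 1175/2708 = 0.433900.
SE = √(0.245631 × 0.00148337) = 0.019088.
z = (0.424961 − 0.441748)/0.019088 = -0.016787/0.019088 = -0.879.
p-value = P(Z > -0.879) ≈ 0.8104.

z = -0.879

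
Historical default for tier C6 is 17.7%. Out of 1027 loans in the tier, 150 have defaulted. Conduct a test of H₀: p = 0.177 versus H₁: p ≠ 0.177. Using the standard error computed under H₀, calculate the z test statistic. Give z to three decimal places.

z = -2.598

p̂ = 150/1027 ≈ 0.14606.
Standard error under H₀: √(0.177×0.823/1027) = 0.01191.
z = (0.14606 − 0.177)/0.01191 = -0.03094/0.01191 = -2.598.
Two-sided p-value ≈ 2·Φ(−2.598) = 0.0094.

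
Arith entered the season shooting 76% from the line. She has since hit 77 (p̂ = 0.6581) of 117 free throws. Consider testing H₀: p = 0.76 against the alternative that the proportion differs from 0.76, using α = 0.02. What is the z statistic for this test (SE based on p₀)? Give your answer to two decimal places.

p̂ = 77/117 = 0.6581.
Under H₀, SE = √(0.76·0.24/117) = √(0.00155897) = 0.0395.
z = (0.6581 − 0.76)/0.0395 = -0.1019/0.0395 = -2.58.
p-value = 2·P(Z > 2.580) ≈ 0.0099, so at α = 0.02 we reject H₀.

z = -2.58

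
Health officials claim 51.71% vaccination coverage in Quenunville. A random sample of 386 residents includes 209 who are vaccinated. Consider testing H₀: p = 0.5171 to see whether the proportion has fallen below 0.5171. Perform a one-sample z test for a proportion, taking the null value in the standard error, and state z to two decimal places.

p̂ = 209/386 ≈ 0.5415.
Standard error under H₀: √(0.5171×0.4829/386) = 0.0254.
z = (0.5415 − 0.5171)/0.0254 = 0.0244/0.0254 = 0.96.
p-value = P(Z < 0.957) ≈ 0.8308.

z = 0.96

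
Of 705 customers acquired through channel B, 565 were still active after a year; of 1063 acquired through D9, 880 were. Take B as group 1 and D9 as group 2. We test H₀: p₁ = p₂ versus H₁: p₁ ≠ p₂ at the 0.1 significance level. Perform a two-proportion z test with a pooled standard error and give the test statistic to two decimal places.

p̂₁ = 565/705 ≈ 0.80142, p̂₂ = 880/1063 ≈ 0.82785.
Pooled p̂ = (565+880)/(705+1063) = 1445/1768 = 0.81731.
SE = √(p̂(1−p̂)(1/n₁+1/n₂)) = √(0.81731·0.18269·0.00235917) = √(0.000352262) = 0.01877.
z = (0.80142 − 0.82785)/0.01877 = -0.02643/0.01877 = -1.41.
Two-sided p-value ≈ 2·Φ(−1.408) = 0.1591. With α = 0.1, fail to reject H₀.

z = -1.41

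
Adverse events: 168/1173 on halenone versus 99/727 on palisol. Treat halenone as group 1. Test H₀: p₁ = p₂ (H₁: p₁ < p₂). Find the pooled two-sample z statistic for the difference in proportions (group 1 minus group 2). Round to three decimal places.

p̂₁ = 168/1173 ≈ 0.143223, p̂₂ = 99/727 ≈ 0.136176.
Pooled p̂ = (168+99)/(1173+727) = 267/1900 = 0.140526.
SE = √(0.120779 × 0.00222803) = 0.016404.
z = (0.143223 − 0.136176)/0.016404 = 0.007047/0.016404 = 0.430.
p-value = P(Z < 0.430) ≈ 0.6662.

z = 0.430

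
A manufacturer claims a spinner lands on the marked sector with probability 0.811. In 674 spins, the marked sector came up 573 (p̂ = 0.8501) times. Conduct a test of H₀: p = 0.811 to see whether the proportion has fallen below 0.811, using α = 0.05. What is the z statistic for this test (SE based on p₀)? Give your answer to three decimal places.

p̂ = 573/674 ≈ 0.85015.
SE = √(p₀(1−p₀)/n) = √(0.15328/674) = 0.01508.
z = (0.85015 − 0.811)/0.01508 = 0.03915/0.01508 = 2.596.
p-value = P(Z < 2.596) ≈ 0.9953; since p > α = 0.05, fail to reject H₀.

z = 2.596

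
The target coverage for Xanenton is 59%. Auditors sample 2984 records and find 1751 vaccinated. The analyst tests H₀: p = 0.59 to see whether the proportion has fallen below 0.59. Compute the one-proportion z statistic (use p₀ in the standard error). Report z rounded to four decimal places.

p̂ = 1751/2984 = 0.586796.
Standard error under H₀: √(0.59×0.41/2984) = 0.009004.
z = (0.586796 − 0.59)/0.009004 = -0.003204/0.009004 = -0.3558.

z = -0.3558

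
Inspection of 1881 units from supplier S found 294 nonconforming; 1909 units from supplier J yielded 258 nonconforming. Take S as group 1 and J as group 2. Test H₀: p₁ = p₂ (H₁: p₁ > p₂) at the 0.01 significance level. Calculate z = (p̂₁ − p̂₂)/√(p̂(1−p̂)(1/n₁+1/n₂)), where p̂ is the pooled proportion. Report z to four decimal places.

z = 1.8456

p̂₁ = 294/1881 = 0.156300, p̂₂ = 258/1909 = 0.135149.
Pooled p̂ = (294+258)/(1881+1909) = 552/3790 = 0.145646.
SE = √(0.124434 × 0.00105547) = 0.011460.
z = (0.156300 − 0.135149)/0.011460 = 0.021151/0.011460 = 1.8456.
p-value = P(Z > 1.846) ≈ 0.0325, so at α = 0.01 we fail to reject H₀.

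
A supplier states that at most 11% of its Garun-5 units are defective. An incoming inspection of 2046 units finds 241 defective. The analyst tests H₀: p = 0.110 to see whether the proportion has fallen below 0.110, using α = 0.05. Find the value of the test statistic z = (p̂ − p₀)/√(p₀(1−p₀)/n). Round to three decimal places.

p̂ = 241/2046 = 0.11779.
Under H₀, SE = √(0.11·0.89/2046) = √(4.78495e-05) = 0.00692.
z = (0.11779 − 0.11)/0.00692 = 0.00779/0.00692 = 1.126.
p-value = P(Z < 1.126) ≈ 0.8700, so at α = 0.05 we fail to reject H₀.

z = 1.126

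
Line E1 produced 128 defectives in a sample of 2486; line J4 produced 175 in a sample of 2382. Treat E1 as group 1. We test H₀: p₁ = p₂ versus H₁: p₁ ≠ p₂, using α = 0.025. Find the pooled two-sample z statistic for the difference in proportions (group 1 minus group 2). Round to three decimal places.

p̂₁ = 128/2486 = 0.051488, p̂₂ = 175/2382 = 0.073468.
Pooled p̂ = (128+175)/(2486+2382) = 303/4868 = 0.062243.
SE = √(0.058369 × 0.000822068) = 0.006927.
z = (0.051488 − 0.073468)/0.006927 = -0.021980/0.006927 = -3.173.
Two-sided p-value ≈ 2·Φ(−3.173) = 0.0015, so at α = 0.025 we reject H₀.

z = -3.173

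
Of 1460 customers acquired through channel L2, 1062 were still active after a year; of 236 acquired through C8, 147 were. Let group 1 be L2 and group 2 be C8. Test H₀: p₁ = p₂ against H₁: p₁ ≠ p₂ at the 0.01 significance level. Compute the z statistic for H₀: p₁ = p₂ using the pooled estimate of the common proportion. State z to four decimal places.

z = 3.2927

p̂₁ = 1062/1460 = 0.727397, p̂₂ = 147/236 = 0.622881.
Pooled p̂ = (1062+147)/(1460+236) = 1209/1696 = 0.712854.
SE = √(0.204693 × 0.00492222) = 0.031742.
z = (0.727397 − 0.622881)/0.031742 = 0.104516/0.031742 = 3.2927.
p-value = 2·P(Z > 3.293) ≈ 0.0010; since p < α = 0.01, reject H₀.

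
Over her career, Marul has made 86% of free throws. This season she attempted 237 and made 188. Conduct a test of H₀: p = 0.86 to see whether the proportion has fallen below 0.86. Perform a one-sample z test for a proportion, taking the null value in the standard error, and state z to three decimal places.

p̂ = 188/237 = 0.793249.
Standard error under H₀: √(0.86×0.14/237) = 0.022539.
z = (0.793249 − 0.86)/0.022539 = -0.066751/0.022539 = -2.962.
p-value = P(Z < -2.962) ≈ 0.0015.

z = -2.962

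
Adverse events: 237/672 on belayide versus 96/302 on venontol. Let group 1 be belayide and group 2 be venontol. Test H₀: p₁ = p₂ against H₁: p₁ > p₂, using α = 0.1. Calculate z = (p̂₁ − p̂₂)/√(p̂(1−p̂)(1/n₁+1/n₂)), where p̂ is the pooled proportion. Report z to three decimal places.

z = 1.059

p̂₁ = 237/672 = 0.35268, p̂₂ = 96/302 = 0.31788.
Pooled p̂ = (237+96)/(672+302) = 333/974 = 0.34189.
SE = √(0.225001 × 0.00479935) = 0.03286.
z = (0.35268 − 0.31788)/0.03286 = 0.03480/0.03286 = 1.059.
p-value = P(Z > 1.059) ≈ 0.1448. With α = 0.1, fail to reject H₀.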